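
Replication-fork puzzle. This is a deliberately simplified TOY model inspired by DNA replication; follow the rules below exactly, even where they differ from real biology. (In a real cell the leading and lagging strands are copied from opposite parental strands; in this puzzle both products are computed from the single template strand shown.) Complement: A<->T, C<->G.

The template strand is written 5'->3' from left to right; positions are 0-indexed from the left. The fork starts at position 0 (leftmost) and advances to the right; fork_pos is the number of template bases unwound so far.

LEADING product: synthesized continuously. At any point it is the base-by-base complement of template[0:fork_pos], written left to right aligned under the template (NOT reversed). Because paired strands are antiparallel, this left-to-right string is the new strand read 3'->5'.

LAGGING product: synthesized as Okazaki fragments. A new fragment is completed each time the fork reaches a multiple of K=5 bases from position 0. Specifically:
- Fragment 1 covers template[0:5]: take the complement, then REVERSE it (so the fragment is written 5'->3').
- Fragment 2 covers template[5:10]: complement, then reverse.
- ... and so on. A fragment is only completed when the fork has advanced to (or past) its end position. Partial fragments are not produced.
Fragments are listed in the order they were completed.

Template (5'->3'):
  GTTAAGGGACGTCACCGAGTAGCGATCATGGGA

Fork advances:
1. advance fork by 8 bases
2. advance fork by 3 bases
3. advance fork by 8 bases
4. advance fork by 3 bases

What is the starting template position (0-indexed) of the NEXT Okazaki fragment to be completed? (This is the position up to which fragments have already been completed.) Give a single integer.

Answer: 20

Derivation:
Step 1: advance 8 -> fork_pos = 0 + 8 = 8. Reached multiple(s) of 5: 5 -> fragment 1 completed (1 total).
Step 2: advance 3 -> fork_pos = 8 + 3 = 11. Reached multiple(s) of 5: 10 -> fragment 2 completed (2 total).
Step 3: advance 8 -> fork_pos = 11 + 8 = 19. Reached multiple(s) of 5: 15 -> fragment 3 completed (3 total).
Step 4: advance 3 -> fork_pos = 19 + 3 = 22. Reached multiple(s) of 5: 20 -> fragment 4 completed (4 total).
4 fragment(s) completed, covering template[0:20] (4 x 5 = 20). The next fragment, fragment 5, covers template[20:25], so it starts at position 20.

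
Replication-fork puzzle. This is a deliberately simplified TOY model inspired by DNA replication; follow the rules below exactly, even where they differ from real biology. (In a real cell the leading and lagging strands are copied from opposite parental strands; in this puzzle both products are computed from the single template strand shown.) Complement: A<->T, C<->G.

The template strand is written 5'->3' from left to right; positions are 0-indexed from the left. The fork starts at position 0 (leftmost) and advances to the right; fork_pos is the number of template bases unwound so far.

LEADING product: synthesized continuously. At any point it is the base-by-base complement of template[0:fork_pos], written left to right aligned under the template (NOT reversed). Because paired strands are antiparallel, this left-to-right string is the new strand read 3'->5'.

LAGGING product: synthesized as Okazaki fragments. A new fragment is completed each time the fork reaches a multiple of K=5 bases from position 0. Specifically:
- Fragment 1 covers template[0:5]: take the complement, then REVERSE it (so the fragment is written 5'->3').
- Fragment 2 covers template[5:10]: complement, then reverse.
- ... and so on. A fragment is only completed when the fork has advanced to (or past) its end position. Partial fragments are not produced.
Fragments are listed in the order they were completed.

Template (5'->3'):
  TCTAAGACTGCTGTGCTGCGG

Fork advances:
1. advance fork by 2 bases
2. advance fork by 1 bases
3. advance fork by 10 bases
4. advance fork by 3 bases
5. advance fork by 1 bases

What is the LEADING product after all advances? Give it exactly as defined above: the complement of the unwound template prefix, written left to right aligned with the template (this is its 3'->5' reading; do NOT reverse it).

Step 1: advance 2 -> fork_pos = 0 + 2 = 2.
Step 2: advance 1 -> fork_pos = 2 + 1 = 3.
Step 3: advance 10 -> fork_pos = 3 + 10 = 13.
Step 4: advance 3 -> fork_pos = 13 + 3 = 16.
Step 5: advance 1 -> fork_pos = 16 + 1 = 17.
Unwound prefix: template[0:17] = TCTAAGACTGCTGTGCT
Complement it base by base (A<->T, C<->G), keeping left-to-right order:
  [0:5] TCTAA -> AGATT
  [5:10] GACTG -> CTGAC
  [10:15] CTGTG -> GACAC
  [15:17] CT -> GA
Concatenate: AGATTCTGACGACACGA (length 17; written aligned with the template, i.e. 3'->5').

Answer: AGATTCTGACGACACGA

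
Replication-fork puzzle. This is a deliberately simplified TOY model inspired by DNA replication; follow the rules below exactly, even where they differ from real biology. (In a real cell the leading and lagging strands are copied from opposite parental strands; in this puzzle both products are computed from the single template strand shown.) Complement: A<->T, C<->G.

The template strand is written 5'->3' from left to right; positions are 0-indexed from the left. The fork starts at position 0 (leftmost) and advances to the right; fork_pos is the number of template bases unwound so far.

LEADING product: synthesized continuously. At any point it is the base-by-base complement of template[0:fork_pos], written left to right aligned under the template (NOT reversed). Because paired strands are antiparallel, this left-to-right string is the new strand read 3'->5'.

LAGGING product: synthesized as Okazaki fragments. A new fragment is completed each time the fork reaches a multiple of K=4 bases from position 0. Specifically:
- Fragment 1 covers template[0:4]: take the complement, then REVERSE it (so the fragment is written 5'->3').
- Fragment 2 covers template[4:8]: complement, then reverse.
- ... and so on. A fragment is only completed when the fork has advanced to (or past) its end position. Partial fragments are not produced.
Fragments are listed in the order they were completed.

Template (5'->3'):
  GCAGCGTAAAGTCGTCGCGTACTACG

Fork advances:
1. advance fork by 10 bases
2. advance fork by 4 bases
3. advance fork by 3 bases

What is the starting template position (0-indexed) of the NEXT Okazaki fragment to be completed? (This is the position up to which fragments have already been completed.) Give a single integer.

Answer: 16

Derivation:
Step 1: advance 10 -> fork_pos = 0 + 10 = 10. Reached multiple(s) of 4: 4, 8 -> fragments 1-2 completed (2 total).
Step 2: advance 4 -> fork_pos = 10 + 4 = 14. Reached multiple(s) of 4: 12 -> fragment 3 completed (3 total).
Step 3: advance 3 -> fork_pos = 14 + 3 = 17. Reached multiple(s) of 4: 16 -> fragment 4 completed (4 total).
4 fragment(s) completed, covering template[0:16] (4 x 4 = 16). The next fragment, fragment 5, covers template[16:20], so it starts at position 16.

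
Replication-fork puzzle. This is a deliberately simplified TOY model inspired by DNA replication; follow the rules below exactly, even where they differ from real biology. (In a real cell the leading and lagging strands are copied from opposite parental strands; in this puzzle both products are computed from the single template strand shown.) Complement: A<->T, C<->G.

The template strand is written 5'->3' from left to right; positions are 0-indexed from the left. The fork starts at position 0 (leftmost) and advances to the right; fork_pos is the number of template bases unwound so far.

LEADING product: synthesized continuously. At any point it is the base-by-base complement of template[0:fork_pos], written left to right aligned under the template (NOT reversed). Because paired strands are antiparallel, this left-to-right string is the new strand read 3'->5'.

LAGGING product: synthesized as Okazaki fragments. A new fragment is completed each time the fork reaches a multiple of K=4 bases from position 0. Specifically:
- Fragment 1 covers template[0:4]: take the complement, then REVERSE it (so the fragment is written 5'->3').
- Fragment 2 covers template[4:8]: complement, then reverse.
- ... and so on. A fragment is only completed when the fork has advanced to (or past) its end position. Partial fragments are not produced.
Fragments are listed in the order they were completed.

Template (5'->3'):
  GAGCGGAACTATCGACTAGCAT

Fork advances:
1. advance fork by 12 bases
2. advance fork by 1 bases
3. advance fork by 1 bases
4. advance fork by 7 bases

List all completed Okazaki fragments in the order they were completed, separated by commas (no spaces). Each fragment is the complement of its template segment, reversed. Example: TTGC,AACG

Answer: GCTC,TTCC,ATAG,GTCG,GCTA

Derivation:
Step 1: advance 12 -> fork_pos = 0 + 12 = 12. Reached multiple(s) of 4: 4, 8, 12 -> fragments 1-3 completed (3 total).
Step 2: advance 1 -> fork_pos = 12 + 1 = 13. Next multiple of 4 is 16 (not reached); still 3 fragment(s).
Step 3: advance 1 -> fork_pos = 13 + 1 = 14. Next multiple of 4 is 16 (not reached); still 3 fragment(s).
Step 4: advance 7 -> fork_pos = 14 + 7 = 21. Reached multiple(s) of 4: 16, 20 -> fragments 4-5 completed (5 total).
Final fork_pos = 21, so 5 fragment(s) are complete. Build each: template segment -> complement -> reverse.
Fragment 1: template[0:4] = GAGC -> complement CTCG -> reversed GCTC
Fragment 2: template[4:8] = GGAA -> complement CCTT -> reversed TTCC
Fragment 3: template[8:12] = CTAT -> complement GATA -> reversed ATAG
Fragment 4: template[12:16] = CGAC -> complement GCTG -> reversed GTCG
Fragment 5: template[16:20] = TAGC -> complement ATCG -> reversed GCTA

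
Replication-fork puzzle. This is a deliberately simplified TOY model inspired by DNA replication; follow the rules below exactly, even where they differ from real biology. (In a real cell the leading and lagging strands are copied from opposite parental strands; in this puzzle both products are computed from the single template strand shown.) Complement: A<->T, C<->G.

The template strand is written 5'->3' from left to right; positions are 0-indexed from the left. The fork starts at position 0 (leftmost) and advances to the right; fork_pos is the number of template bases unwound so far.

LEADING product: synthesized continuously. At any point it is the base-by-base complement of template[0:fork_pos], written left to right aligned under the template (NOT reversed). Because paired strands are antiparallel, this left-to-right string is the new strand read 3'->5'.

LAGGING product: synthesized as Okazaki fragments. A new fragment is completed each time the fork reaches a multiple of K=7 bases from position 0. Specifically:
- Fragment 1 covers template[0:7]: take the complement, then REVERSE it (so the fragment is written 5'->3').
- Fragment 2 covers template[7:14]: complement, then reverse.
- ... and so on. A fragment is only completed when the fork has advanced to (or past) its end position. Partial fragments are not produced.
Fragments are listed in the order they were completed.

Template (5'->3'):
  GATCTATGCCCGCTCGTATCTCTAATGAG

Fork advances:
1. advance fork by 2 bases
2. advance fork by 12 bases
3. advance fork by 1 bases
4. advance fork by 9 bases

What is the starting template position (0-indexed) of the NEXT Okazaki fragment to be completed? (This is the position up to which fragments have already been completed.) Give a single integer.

Step 1: advance 2 -> fork_pos = 0 + 2 = 2. Next multiple of 7 is 7 (not reached); still 0 fragment(s).
Step 2: advance 12 -> fork_pos = 2 + 12 = 14. Reached multiple(s) of 7: 7, 14 -> fragments 1-2 completed (2 total).
Step 3: advance 1 -> fork_pos = 14 + 1 = 15. Next multiple of 7 is 21 (not reached); still 2 fragment(s).
Step 4: advance 9 -> fork_pos = 15 + 9 = 24. Reached multiple(s) of 7: 21 -> fragment 3 completed (3 total).
3 fragment(s) completed, covering template[0:21] (3 x 7 = 21). The next fragment, fragment 4, covers template[21:28], so it starts at position 21.

Answer: 21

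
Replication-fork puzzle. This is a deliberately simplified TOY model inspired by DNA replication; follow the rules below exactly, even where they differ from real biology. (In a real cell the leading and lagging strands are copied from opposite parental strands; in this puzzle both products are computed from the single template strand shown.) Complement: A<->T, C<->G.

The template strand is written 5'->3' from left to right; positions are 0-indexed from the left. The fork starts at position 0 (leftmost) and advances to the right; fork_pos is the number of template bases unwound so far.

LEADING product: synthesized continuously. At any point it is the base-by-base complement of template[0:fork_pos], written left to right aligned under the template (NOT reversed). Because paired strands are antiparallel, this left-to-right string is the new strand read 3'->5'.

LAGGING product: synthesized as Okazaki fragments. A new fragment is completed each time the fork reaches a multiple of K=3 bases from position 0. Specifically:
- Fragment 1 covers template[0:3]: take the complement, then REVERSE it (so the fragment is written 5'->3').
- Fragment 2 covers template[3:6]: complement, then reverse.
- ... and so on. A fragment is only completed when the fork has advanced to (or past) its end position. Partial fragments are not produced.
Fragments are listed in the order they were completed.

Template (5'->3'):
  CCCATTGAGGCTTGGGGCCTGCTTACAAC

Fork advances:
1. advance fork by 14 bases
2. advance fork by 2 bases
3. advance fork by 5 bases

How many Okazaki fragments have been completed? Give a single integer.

Answer: 7

Derivation:
Step 1: advance 14 -> fork_pos = 0 + 14 = 14. Reached multiple(s) of 3: 3, 6, 9, 12 -> fragments 1-4 completed (4 total).
Step 2: advance 2 -> fork_pos = 14 + 2 = 16. Reached multiple(s) of 3: 15 -> fragment 5 completed (5 total).
Step 3: advance 5 -> fork_pos = 16 + 5 = 21. Reached multiple(s) of 3: 18, 21 -> fragments 6-7 completed (7 total).
Check: final fork_pos = 21; the multiples of 3 that are <= 21 are 3..21 -> 21 // 3 = 7 completed fragment(s).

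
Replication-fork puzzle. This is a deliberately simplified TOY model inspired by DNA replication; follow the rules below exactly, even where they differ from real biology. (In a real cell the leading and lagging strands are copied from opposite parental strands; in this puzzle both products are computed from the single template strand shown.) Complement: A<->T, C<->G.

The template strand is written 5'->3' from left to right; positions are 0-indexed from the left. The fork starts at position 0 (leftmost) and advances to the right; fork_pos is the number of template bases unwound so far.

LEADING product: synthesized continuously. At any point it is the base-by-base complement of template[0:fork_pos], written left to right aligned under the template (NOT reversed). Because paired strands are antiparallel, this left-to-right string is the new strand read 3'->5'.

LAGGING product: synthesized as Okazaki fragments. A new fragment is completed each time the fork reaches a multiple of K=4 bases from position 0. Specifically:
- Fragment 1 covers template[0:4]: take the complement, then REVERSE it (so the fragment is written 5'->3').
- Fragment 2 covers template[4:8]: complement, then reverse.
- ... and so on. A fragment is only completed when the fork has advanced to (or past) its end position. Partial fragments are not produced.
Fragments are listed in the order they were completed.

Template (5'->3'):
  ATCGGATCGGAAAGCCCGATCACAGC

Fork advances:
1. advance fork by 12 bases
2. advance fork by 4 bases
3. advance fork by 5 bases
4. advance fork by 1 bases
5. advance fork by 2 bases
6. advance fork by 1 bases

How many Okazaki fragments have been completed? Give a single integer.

Step 1: advance 12 -> fork_pos = 0 + 12 = 12. Reached multiple(s) of 4: 4, 8, 12 -> fragments 1-3 completed (3 total).
Step 2: advance 4 -> fork_pos = 12 + 4 = 16. Reached multiple(s) of 4: 16 -> fragment 4 completed (4 total).
Step 3: advance 5 -> fork_pos = 16 + 5 = 21. Reached multiple(s) of 4: 20 -> fragment 5 completed (5 total).
Step 4: advance 1 -> fork_pos = 21 + 1 = 22. Next multiple of 4 is 24 (not reached); still 5 fragment(s).
Step 5: advance 2 -> fork_pos = 22 + 2 = 24. Reached multiple(s) of 4: 24 -> fragment 6 completed (6 total).
Step 6: advance 1 -> fork_pos = 24 + 1 = 25. Next multiple of 4 is 28 (not reached); still 6 fragment(s).
Check: final fork_pos = 25; the multiples of 4 that are <= 25 are 4..24 -> 25 // 4 = 6 completed fragment(s).

Answer: 6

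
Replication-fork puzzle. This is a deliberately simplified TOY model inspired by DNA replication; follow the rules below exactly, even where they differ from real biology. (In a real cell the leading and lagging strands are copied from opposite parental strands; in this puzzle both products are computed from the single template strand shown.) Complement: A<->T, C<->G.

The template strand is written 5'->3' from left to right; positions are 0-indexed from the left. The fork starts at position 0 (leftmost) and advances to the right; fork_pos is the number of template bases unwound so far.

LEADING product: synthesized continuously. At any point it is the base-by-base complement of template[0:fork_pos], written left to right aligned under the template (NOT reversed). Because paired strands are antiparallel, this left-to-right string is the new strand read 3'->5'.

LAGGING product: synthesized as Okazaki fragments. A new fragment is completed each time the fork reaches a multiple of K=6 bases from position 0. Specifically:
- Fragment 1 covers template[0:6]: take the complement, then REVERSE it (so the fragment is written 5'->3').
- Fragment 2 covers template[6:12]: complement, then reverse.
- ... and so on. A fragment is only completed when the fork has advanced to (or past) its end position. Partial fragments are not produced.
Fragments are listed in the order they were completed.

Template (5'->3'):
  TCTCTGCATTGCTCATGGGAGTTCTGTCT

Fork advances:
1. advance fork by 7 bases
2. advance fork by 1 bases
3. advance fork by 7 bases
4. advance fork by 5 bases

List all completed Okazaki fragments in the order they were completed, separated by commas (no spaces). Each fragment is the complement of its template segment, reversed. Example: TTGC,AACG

Answer: CAGAGA,GCAATG,CCATGA

Derivation:
Step 1: advance 7 -> fork_pos = 0 + 7 = 7. Reached multiple(s) of 6: 6 -> fragment 1 completed (1 total).
Step 2: advance 1 -> fork_pos = 7 + 1 = 8. Next multiple of 6 is 12 (not reached); still 1 fragment(s).
Step 3: advance 7 -> fork_pos = 8 + 7 = 15. Reached multiple(s) of 6: 12 -> fragment 2 completed (2 total).
Step 4: advance 5 -> fork_pos = 15 + 5 = 20. Reached multiple(s) of 6: 18 -> fragment 3 completed (3 total).
Final fork_pos = 20, so 3 fragment(s) are complete. Build each: template segment -> complement -> reverse.
Fragment 1: template[0:6] = TCTCTG -> complement AGAGAC -> reversed CAGAGA
Fragment 2: template[6:12] = CATTGC -> complement GTAACG -> reversed GCAATG
Fragment 3: template[12:18] = TCATGG -> complement AGTACC -> reversed CCATGA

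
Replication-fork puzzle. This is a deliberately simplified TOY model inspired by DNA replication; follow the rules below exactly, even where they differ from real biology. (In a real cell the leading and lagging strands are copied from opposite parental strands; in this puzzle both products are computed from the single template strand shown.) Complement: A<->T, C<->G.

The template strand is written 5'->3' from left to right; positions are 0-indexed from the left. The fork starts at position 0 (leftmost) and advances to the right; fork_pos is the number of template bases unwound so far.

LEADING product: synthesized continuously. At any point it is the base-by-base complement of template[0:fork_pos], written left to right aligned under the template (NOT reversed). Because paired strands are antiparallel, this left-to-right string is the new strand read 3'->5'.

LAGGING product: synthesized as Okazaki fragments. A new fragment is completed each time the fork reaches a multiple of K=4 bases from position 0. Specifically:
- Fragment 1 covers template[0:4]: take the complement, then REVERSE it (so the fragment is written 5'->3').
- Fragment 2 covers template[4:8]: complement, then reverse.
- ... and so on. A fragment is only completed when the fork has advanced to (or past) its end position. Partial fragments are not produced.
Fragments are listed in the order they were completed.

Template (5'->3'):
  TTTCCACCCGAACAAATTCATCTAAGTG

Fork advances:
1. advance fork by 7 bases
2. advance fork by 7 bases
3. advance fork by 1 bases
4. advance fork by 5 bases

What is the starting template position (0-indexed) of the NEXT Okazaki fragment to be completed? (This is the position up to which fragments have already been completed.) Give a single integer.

Step 1: advance 7 -> fork_pos = 0 + 7 = 7. Reached multiple(s) of 4: 4 -> fragment 1 completed (1 total).
Step 2: advance 7 -> fork_pos = 7 + 7 = 14. Reached multiple(s) of 4: 8, 12 -> fragments 2-3 completed (3 total).
Step 3: advance 1 -> fork_pos = 14 + 1 = 15. Next multiple of 4 is 16 (not reached); still 3 fragment(s).
Step 4: advance 5 -> fork_pos = 15 + 5 = 20. Reached multiple(s) of 4: 16, 20 -> fragments 4-5 completed (5 total).
5 fragment(s) completed, covering template[0:20] (5 x 4 = 20). The next fragment, fragment 6, covers template[20:24], so it starts at position 20.

Answer: 20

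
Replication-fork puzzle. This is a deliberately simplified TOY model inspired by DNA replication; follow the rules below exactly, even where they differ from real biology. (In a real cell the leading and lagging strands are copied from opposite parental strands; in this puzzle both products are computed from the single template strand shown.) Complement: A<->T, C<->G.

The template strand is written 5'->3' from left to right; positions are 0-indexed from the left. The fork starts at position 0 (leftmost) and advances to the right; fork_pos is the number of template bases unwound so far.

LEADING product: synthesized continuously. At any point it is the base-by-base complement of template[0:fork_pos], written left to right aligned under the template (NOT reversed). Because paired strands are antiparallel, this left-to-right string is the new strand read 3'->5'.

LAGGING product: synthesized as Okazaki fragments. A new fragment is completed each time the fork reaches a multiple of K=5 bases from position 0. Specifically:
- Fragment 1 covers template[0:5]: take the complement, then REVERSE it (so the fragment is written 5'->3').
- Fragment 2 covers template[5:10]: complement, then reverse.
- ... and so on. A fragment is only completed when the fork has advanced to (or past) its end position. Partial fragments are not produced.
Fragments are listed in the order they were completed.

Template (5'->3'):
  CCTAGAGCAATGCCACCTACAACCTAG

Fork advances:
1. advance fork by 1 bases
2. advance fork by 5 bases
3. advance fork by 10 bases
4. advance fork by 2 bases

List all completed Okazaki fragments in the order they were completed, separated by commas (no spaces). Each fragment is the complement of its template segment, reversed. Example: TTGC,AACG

Answer: CTAGG,TTGCT,TGGCA

Derivation:
Step 1: advance 1 -> fork_pos = 0 + 1 = 1. Next multiple of 5 is 5 (not reached); still 0 fragment(s).
Step 2: advance 5 -> fork_pos = 1 + 5 = 6. Reached multiple(s) of 5: 5 -> fragment 1 completed (1 total).
Step 3: advance 10 -> fork_pos = 6 + 10 = 16. Reached multiple(s) of 5: 10, 15 -> fragments 2-3 completed (3 total).
Step 4: advance 2 -> fork_pos = 16 + 2 = 18. Next multiple of 5 is 20 (not reached); still 3 fragment(s).
Final fork_pos = 18, so 3 fragment(s) are complete. Build each: template segment -> complement -> reverse.
Fragment 1: template[0:5] = CCTAG -> complement GGATC -> reversed CTAGG
Fragment 2: template[5:10] = AGCAA -> complement TCGTT -> reversed TTGCT
Fragment 3: template[10:15] = TGCCA -> complement ACGGT -> reversed TGGCA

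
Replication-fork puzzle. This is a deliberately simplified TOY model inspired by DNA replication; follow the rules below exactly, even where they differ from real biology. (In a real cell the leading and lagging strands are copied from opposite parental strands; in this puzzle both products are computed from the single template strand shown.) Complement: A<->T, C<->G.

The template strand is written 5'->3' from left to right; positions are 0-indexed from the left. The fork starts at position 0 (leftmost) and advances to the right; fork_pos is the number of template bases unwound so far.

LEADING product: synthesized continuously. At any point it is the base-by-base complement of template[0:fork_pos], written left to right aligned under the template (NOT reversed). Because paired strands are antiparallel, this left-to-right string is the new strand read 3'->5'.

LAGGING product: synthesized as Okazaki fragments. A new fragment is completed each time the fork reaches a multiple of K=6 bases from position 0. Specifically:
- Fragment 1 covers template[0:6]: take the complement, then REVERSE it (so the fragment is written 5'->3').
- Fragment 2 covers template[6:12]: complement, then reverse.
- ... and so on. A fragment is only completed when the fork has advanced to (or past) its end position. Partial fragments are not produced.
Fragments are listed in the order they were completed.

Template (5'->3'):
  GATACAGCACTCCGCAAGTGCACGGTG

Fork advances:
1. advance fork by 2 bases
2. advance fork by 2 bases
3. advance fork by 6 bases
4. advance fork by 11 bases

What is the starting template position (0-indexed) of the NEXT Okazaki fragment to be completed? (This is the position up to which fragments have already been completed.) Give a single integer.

Step 1: advance 2 -> fork_pos = 0 + 2 = 2. Next multiple of 6 is 6 (not reached); still 0 fragment(s).
Step 2: advance 2 -> fork_pos = 2 + 2 = 4. Next multiple of 6 is 6 (not reached); still 0 fragment(s).
Step 3: advance 6 -> fork_pos = 4 + 6 = 10. Reached multiple(s) of 6: 6 -> fragment 1 completed (1 total).
Step 4: advance 11 -> fork_pos = 10 + 11 = 21. Reached multiple(s) of 6: 12, 18 -> fragments 2-3 completed (3 total).
3 fragment(s) completed, covering template[0:18] (3 x 6 = 18). The next fragment, fragment 4, covers template[18:24], so it starts at position 18.

Answer: 18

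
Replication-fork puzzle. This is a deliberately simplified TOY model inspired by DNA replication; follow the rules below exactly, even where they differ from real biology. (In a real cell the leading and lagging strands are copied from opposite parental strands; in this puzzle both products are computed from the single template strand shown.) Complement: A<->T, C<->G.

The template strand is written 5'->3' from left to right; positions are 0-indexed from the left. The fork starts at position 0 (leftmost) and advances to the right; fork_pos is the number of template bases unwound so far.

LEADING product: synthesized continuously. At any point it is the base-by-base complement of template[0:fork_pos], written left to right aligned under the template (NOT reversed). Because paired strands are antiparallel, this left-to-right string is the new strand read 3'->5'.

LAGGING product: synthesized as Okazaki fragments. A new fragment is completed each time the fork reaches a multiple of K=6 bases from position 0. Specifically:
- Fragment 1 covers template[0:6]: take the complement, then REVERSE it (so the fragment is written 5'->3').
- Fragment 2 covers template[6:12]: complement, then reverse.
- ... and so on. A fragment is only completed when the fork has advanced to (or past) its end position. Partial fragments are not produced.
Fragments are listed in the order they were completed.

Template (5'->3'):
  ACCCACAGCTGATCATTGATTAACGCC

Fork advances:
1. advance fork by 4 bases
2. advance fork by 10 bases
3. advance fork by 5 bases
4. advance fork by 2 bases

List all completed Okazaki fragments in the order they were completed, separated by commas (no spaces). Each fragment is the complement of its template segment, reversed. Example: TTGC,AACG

Step 1: advance 4 -> fork_pos = 0 + 4 = 4. Next multiple of 6 is 6 (not reached); still 0 fragment(s).
Step 2: advance 10 -> fork_pos = 4 + 10 = 14. Reached multiple(s) of 6: 6, 12 -> fragments 1-2 completed (2 total).
Step 3: advance 5 -> fork_pos = 14 + 5 = 19. Reached multiple(s) of 6: 18 -> fragment 3 completed (3 total).
Step 4: advance 2 -> fork_pos = 19 + 2 = 21. Next multiple of 6 is 24 (not reached); still 3 fragment(s).
Final fork_pos = 21, so 3 fragment(s) are complete. Build each: template segment -> complement -> reverse.
Fragment 1: template[0:6] = ACCCAC -> complement TGGGTG -> reversed GTGGGT
Fragment 2: template[6:12] = AGCTGA -> complement TCGACT -> reversed TCAGCT
Fragment 3: template[12:18] = TCATTG -> complement AGTAAC -> reversed CAATGA

Answer: GTGGGT,TCAGCT,CAATGA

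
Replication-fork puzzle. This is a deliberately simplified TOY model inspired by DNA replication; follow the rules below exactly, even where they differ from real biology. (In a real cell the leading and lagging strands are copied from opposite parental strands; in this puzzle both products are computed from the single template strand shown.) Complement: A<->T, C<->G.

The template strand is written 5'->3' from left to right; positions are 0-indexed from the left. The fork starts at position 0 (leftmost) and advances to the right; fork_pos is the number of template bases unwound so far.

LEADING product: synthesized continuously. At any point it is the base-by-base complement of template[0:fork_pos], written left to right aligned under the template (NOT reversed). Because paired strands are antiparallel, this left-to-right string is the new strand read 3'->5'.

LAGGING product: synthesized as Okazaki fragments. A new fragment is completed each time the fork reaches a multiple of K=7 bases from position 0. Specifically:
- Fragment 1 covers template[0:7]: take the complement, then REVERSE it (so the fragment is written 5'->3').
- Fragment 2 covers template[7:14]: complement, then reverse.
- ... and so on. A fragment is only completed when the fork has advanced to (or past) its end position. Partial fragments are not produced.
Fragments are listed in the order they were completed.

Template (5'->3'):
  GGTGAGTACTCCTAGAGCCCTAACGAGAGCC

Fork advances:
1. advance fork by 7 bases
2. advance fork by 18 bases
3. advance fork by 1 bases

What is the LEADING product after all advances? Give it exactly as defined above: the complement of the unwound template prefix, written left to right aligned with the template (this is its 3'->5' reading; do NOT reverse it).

Answer: CCACTCATGAGGATCTCGGGATTGCT

Derivation:
Step 1: advance 7 -> fork_pos = 0 + 7 = 7.
Step 2: advance 18 -> fork_pos = 7 + 18 = 25.
Step 3: advance 1 -> fork_pos = 25 + 1 = 26.
Unwound prefix: template[0:26] = GGTGAGTACTCCTAGAGCCCTAACGA
Complement it base by base (A<->T, C<->G), keeping left-to-right order:
  [0:5] GGTGA -> CCACT
  [5:10] GTACT -> CATGA
  [10:15] CCTAG -> GGATC
  [15:20] AGCCC -> TCGGG
  [20:25] TAACG -> ATTGC
  [25:26] A -> T
Concatenate: CCACTCATGAGGATCTCGGGATTGCT (length 26; written aligned with the template, i.e. 3'->5').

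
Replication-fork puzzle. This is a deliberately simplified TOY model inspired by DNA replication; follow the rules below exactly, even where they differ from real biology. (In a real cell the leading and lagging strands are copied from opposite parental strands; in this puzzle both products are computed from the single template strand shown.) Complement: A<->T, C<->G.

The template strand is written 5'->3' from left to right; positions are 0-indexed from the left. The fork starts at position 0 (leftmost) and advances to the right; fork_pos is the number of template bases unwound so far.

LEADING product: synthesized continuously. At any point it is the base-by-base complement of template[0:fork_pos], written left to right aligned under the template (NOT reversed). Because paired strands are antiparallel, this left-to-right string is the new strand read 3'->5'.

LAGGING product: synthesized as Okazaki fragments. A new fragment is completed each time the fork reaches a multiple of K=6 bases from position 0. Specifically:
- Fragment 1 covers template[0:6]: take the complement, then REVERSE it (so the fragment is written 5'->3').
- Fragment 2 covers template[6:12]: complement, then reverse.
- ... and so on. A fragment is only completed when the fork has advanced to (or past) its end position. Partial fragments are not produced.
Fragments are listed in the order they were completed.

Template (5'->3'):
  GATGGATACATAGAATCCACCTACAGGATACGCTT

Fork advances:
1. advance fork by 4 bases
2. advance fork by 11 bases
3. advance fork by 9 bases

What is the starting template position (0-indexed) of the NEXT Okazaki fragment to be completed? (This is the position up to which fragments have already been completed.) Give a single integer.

Step 1: advance 4 -> fork_pos = 0 + 4 = 4. Next multiple of 6 is 6 (not reached); still 0 fragment(s).
Step 2: advance 11 -> fork_pos = 4 + 11 = 15. Reached multiple(s) of 6: 6, 12 -> fragments 1-2 completed (2 total).
Step 3: advance 9 -> fork_pos = 15 + 9 = 24. Reached multiple(s) of 6: 18, 24 -> fragments 3-4 completed (4 total).
4 fragment(s) completed, covering template[0:24] (4 x 6 = 24). The next fragment, fragment 5, covers template[24:30], so it starts at position 24.

Answer: 24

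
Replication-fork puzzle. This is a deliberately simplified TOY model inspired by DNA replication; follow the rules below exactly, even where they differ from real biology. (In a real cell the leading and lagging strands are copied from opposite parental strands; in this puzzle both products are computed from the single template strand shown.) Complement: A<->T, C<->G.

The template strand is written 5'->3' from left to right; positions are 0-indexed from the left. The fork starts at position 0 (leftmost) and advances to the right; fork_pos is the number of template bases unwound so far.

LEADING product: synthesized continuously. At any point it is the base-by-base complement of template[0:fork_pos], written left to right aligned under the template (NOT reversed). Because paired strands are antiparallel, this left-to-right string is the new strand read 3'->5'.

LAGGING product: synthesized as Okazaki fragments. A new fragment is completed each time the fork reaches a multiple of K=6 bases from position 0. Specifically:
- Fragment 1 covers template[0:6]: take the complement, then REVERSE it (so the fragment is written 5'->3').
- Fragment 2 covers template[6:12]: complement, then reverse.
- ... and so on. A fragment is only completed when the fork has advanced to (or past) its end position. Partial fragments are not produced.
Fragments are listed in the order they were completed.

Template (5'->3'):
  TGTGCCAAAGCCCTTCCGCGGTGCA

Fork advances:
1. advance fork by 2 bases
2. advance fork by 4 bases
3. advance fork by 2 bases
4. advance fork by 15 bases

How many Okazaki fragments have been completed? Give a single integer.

Answer: 3

Derivation:
Step 1: advance 2 -> fork_pos = 0 + 2 = 2. Next multiple of 6 is 6 (not reached); still 0 fragment(s).
Step 2: advance 4 -> fork_pos = 2 + 4 = 6. Reached multiple(s) of 6: 6 -> fragment 1 completed (1 total).
Step 3: advance 2 -> fork_pos = 6 + 2 = 8. Next multiple of 6 is 12 (not reached); still 1 fragment(s).
Step 4: advance 15 -> fork_pos = 8 + 15 = 23. Reached multiple(s) of 6: 12, 18 -> fragments 2-3 completed (3 total).
Check: final fork_pos = 23; the multiples of 6 that are <= 23 are 6..18 -> 23 // 6 = 3 completed fragment(s).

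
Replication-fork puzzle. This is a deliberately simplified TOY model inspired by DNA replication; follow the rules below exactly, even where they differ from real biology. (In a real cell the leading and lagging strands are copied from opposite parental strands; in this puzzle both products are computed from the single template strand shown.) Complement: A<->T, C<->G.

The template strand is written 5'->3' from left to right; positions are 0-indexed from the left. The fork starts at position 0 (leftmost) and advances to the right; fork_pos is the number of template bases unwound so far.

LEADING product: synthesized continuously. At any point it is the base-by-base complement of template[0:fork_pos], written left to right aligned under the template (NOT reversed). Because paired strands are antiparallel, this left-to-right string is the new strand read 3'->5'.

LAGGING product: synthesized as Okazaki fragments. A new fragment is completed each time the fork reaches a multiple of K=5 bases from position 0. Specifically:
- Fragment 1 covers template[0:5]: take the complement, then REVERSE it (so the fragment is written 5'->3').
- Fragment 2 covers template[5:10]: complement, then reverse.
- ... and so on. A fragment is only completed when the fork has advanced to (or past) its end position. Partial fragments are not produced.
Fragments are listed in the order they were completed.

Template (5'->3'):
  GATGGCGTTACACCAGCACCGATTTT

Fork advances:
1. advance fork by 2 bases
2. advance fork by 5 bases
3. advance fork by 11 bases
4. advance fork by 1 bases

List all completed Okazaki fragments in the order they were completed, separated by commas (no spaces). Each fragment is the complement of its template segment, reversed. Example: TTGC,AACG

Answer: CCATC,TAACG,TGGTG

Derivation:
Step 1: advance 2 -> fork_pos = 0 + 2 = 2. Next multiple of 5 is 5 (not reached); still 0 fragment(s).
Step 2: advance 5 -> fork_pos = 2 + 5 = 7. Reached multiple(s) of 5: 5 -> fragment 1 completed (1 total).
Step 3: advance 11 -> fork_pos = 7 + 11 = 18. Reached multiple(s) of 5: 10, 15 -> fragments 2-3 completed (3 total).
Step 4: advance 1 -> fork_pos = 18 + 1 = 19. Next multiple of 5 is 20 (not reached); still 3 fragment(s).
Final fork_pos = 19, so 3 fragment(s) are complete. Build each: template segment -> complement -> reverse.
Fragment 1: template[0:5] = GATGG -> complement CTACC -> reversed CCATC
Fragment 2: template[5:10] = CGTTA -> complement GCAAT -> reversed TAACG
Fragment 3: template[10:15] = CACCA -> complement GTGGT -> reversed TGGTG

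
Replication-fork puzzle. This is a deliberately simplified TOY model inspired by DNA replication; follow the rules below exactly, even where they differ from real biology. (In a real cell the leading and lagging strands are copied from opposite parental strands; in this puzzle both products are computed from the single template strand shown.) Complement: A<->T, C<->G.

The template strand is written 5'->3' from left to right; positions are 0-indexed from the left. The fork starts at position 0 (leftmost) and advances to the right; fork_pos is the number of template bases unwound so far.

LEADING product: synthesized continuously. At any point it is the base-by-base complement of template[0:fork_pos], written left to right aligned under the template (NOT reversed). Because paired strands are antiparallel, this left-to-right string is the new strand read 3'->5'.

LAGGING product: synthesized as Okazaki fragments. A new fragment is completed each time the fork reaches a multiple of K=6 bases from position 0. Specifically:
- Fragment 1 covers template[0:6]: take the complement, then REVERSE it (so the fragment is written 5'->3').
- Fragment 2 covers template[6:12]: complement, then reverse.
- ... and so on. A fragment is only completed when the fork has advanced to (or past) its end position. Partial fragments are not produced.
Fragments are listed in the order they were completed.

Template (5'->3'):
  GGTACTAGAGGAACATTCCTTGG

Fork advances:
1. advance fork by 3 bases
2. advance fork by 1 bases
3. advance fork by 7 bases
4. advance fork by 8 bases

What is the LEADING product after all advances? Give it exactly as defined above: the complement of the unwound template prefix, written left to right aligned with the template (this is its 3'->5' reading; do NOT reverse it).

Answer: CCATGATCTCCTTGTAAGG

Derivation:
Step 1: advance 3 -> fork_pos = 0 + 3 = 3.
Step 2: advance 1 -> fork_pos = 3 + 1 = 4.
Step 3: advance 7 -> fork_pos = 4 + 7 = 11.
Step 4: advance 8 -> fork_pos = 11 + 8 = 19.
Unwound prefix: template[0:19] = GGTACTAGAGGAACATTCC
Complement it base by base (A<->T, C<->G), keeping left-to-right order:
  [0:5] GGTAC -> CCATG
  [5:10] TAGAG -> ATCTC
  [10:15] GAACA -> CTTGT
  [15:19] TTCC -> AAGG
Concatenate: CCATGATCTCCTTGTAAGG (length 19; written aligned with the template, i.e. 3'->5').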